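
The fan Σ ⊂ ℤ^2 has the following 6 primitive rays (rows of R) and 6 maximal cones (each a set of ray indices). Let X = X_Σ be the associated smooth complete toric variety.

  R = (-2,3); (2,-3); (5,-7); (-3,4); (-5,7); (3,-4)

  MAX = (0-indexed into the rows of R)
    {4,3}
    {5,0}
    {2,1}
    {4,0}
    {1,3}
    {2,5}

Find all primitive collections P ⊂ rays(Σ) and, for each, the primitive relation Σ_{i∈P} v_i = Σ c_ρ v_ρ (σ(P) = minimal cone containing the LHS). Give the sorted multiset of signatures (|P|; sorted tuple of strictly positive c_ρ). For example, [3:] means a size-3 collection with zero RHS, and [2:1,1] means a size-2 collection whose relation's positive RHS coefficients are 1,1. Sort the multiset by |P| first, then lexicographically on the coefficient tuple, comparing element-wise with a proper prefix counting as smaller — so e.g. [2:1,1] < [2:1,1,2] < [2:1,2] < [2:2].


The 9 primitive collections of Σ (r=6, n=2):

  {0,1}:  v_{0} + v_{1} = 0  →  sig = [2:]
  {2,4}:  v_{2} + v_{4} = 0  →  sig = [2:]
  {3,5}:  v_{3} + v_{5} = 0  →  sig = [2:]
  {0,2}:  v_{0} + v_{2} = v_{5}  →  sig = [2:1]
  {0,3}:  v_{0} + v_{3} = v_{4}  →  sig = [2:1]
  {1,4}:  v_{1} + v_{4} = v_{3}  →  sig = [2:1]
  {1,5}:  v_{1} + v_{5} = v_{2}  →  sig = [2:1]
  {2,3}:  v_{2} + v_{3} = v_{1}  →  sig = [2:1]
  {4,5}:  v_{4} + v_{5} = v_{0}  →  sig = [2:1]

so the primitive-relation signature multiset is
    |P|=2: 9 collections, coeffs (), (), (), (1), (1), (1), (1), (1), (1)


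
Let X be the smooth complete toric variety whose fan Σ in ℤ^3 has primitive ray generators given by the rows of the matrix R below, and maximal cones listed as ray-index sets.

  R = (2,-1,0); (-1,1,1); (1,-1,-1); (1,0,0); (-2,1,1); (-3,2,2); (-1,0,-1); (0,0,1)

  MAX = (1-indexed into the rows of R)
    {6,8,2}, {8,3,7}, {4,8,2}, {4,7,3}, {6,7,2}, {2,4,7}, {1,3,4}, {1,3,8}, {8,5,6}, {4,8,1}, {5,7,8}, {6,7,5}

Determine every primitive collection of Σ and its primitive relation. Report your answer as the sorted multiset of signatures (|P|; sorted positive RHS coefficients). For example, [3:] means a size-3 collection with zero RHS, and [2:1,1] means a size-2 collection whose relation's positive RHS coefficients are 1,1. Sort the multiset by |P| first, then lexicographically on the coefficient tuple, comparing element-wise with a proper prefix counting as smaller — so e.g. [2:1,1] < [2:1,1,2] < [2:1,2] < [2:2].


Minimal non-faces — 14 found among 8 rays, 12 max cones:

  P={2,3}:  v_{2} + v_{3} = 0 — sig = [2:]
  P={1,5}:  v_{1} + v_{5} = v_{8} — sig = [2:1]
  P={1,7}:  v_{1} + v_{7} = v_{3} — sig = [2:1]
  P={2,5}:  v_{2} + v_{5} = v_{6} — sig = [2:1]
  P={3,6}:  v_{3} + v_{6} = v_{5} — sig = [2:1]
  P={4,5}:  v_{4} + v_{5} = v_{2} — sig = [2:1]
  P={1,2}:  v_{1} + v_{2} = v_{4} + v_{8} — sig = [2:1,1]
  P={1,6}:  v_{1} + v_{6} = v_{2} + v_{8} — sig = [2:1,1]
  P={3,5}:  v_{3} + v_{5} = v_{7} + v_{8} — sig = [2:1,1]
  P={4,6}:  v_{4} + v_{6} = 2·v_{2} — sig = [2:2]
  P={4,7,8}:  v_{4} + v_{7} + v_{8} = 0 — sig = [3:]
  P={2,7,8}:  v_{2} + v_{7} + v_{8} = v_{5} — sig = [3:1]
  P={3,4,8}:  v_{3} + v_{4} + v_{8} = v_{1} — sig = [3:1]
  P={6,7,8}:  v_{6} + v_{7} + v_{8} = 2·v_{5} — sig = [3:2]

Signatures (|P|; sorted positive RHS coefficients), sorted:
    |P|=2: 10 collections, coeffs (), (1), (1), (1), (1), (1), (1,1), (1,1), (1,1), (2)
    |P|=3: 4 collections, coeffs (), (1), (1), (2)


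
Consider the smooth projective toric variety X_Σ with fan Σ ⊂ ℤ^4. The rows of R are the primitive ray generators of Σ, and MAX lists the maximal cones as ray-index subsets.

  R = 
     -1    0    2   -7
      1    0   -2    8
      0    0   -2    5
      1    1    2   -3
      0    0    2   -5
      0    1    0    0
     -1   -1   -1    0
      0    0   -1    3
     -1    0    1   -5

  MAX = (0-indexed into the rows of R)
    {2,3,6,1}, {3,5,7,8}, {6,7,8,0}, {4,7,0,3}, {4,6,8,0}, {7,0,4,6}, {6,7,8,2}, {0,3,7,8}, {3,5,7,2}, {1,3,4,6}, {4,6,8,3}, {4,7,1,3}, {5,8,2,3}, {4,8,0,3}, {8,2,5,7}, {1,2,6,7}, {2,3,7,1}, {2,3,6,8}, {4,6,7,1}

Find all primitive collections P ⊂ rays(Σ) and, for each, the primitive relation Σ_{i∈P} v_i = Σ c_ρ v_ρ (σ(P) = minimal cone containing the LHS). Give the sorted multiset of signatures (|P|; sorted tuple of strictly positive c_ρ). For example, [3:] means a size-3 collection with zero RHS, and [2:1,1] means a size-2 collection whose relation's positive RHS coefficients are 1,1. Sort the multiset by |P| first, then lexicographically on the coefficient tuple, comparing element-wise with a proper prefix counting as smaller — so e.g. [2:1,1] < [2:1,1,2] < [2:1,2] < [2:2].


Δ(Σ) — 9 vertices, 12 min non-faces:

  • {2,4}:  v_{2} + v_{4} = 0 — sig = [2:]
  • {1,8}:  v_{1} + v_{8} = v_{7} — sig = [2:1]
  • {0,2}:  v_{0} + v_{2} = v_{7} + v_{8} — sig = [2:1,1]
  • {5,6}:  v_{5} + v_{6} = v_{2} + v_{8} — sig = [2:1,1]
  • {4,5}:  v_{4} + v_{5} = v_{3} + v_{7} + v_{8} — sig = [2:1,1,1]
  • {1,5}:  v_{1} + v_{5} = v_{2} + v_{3} + 2·v_{7} — sig = [2:1,1,2]
  • {0,1}:  v_{0} + v_{1} = v_{4} + 2·v_{7} — sig = [2:1,2]
  • {0,5}:  v_{0} + v_{5} = v_{3} + 2·v_{7} + 2·v_{8} — sig = [2:1,2,2]
  • {3,6,7}:  v_{3} + v_{6} + v_{7} = 0 — sig = [3:]
  • {4,7,8}:  v_{4} + v_{7} + v_{8} = v_{0} — sig = [3:1]
  • {0,3,6}:  v_{0} + v_{3} + v_{6} = v_{4} + v_{8} — sig = [3:1,1]
  • {2,3,7,8}:  v_{2} + v_{3} + v_{7} + v_{8} = v_{5} — sig = [4:1]

Hence PRS(X_Σ) =
    |P|=2: 8 collections, coeffs (), (1), (1,1), (1,1), (1,1,1), (1,1,2), (1,2), (1,2,2)
    |P|=3: 3 collections, coeffs (), (1), (1,1)
    |P|=4: 1 collection, coeffs (1)


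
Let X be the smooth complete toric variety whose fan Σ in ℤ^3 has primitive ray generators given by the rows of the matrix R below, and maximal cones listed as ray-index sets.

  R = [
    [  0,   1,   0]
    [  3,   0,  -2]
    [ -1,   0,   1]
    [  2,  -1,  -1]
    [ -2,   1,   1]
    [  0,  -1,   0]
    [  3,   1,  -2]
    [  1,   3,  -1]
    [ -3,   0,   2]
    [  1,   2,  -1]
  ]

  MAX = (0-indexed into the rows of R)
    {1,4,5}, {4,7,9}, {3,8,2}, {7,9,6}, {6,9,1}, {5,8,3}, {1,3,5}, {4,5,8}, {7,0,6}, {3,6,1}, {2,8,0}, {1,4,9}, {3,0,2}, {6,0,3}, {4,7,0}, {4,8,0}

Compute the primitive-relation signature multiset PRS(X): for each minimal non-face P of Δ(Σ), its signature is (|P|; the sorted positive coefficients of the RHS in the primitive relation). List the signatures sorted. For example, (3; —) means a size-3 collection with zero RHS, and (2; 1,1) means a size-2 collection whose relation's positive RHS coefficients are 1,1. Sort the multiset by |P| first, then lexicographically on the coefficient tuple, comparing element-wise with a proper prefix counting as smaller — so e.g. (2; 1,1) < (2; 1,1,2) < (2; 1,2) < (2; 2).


Σ has 22 primitive collections:

  {0,5}:  v_{0} + v_{5} = 0  ⟹  sig = (2; —)
  {1,8}:  v_{1} + v_{8} = 0  ⟹  sig = (2; —)
  {3,4}:  v_{3} + v_{4} = 0  ⟹  sig = (2; —)
  {0,1}:  v_{0} + v_{1} = v_{6}  ⟹  sig = (2; 1)
  {0,9}:  v_{0} + v_{9} = v_{7}  ⟹  sig = (2; 1)
  {3,9}:  v_{3} + v_{9} = v_{6}  ⟹  sig = (2; 1)
  {4,6}:  v_{4} + v_{6} = v_{9}  ⟹  sig = (2; 1)
  {5,6}:  v_{5} + v_{6} = v_{1}  ⟹  sig = (2; 1)
  {5,7}:  v_{5} + v_{7} = v_{9}  ⟹  sig = (2; 1)
  {6,8}:  v_{6} + v_{8} = v_{0}  ⟹  sig = (2; 1)
  {1,2}:  v_{1} + v_{2} = v_{0} + v_{3}  ⟹  sig = (2; 1,1)
  {1,7}:  v_{1} + v_{7} = v_{6} + v_{9}  ⟹  sig = (2; 1,1)
  {2,4}:  v_{2} + v_{4} = v_{0} + v_{8}  ⟹  sig = (2; 1,1)
  {2,5}:  v_{2} + v_{5} = v_{3} + v_{8}  ⟹  sig = (2; 1,1)
  {3,7}:  v_{3} + v_{7} = v_{0} + v_{6}  ⟹  sig = (2; 1,1)
  {5,9}:  v_{5} + v_{9} = v_{1} + v_{4}  ⟹  sig = (2; 1,1)
  {8,9}:  v_{8} + v_{9} = v_{0} + v_{4}  ⟹  sig = (2; 1,1)
  {2,6}:  v_{2} + v_{6} = 2·v_{0} + v_{3}  ⟹  sig = (2; 1,2)
  {7,8}:  v_{7} + v_{8} = 2·v_{0} + v_{4}  ⟹  sig = (2; 1,2)
  {2,9}:  v_{2} + v_{9} = 2·v_{0}  ⟹  sig = (2; 2)
  {2,7}:  v_{2} + v_{7} = 3·v_{0}  ⟹  sig = (2; 3)
  {0,3,8}:  v_{0} + v_{3} + v_{8} = v_{2}  ⟹  sig = (3; 1)

so the primitive-relation signature multiset is
[(2; —), (2; —), (2; —), (2; 1), (2; 1), (2; 1), (2; 1), (2; 1), (2; 1), (2; 1), (2; 1,1), (2; 1,1), (2; 1,1), (2; 1,1), (2; 1,1), (2; 1,1), (2; 1,1), (2; 1,2), (2; 1,2), (2; 2), (2; 3), (3; 1)]


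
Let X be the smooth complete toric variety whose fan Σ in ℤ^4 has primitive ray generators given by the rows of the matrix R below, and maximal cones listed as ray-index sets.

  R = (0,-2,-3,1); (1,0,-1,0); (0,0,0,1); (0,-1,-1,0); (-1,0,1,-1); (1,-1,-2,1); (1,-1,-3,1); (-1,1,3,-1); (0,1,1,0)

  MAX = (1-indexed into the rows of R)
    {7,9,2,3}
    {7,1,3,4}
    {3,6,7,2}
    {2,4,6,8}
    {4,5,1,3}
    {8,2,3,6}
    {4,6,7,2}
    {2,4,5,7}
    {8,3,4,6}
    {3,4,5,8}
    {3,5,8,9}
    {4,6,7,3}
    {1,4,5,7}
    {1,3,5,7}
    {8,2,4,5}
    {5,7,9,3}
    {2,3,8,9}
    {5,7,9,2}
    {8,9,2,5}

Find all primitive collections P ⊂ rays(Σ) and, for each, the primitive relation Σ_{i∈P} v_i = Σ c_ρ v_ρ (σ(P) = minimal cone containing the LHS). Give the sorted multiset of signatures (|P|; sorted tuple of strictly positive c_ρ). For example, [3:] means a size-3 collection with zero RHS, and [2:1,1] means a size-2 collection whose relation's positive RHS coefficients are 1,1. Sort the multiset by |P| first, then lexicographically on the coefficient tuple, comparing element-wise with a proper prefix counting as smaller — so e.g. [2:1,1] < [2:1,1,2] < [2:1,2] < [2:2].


Primitive collections (11):

  {4,9}:  v_{4} + v_{9} = 0  so sig = [2:]
  {7,8}:  v_{7} + v_{8} = 0  so sig = [2:]
  {5,6}:  v_{5} + v_{6} = v_{4}  so sig = [2:1]
  {1,2}:  v_{1} + v_{2} = v_{4} + v_{7}  so sig = [2:1,1]
  {6,9}:  v_{6} + v_{9} = v_{2} + v_{3}  so sig = [2:1,1]
  {1,8}:  v_{1} + v_{8} = v_{3} + v_{4} + v_{5}  so sig = [2:1,1,1]
  {1,9}:  v_{1} + v_{9} = v_{3} + v_{5} + v_{7}  so sig = [2:1,1,1]
  {1,6}:  v_{1} + v_{6} = v_{3} + 2·v_{4} + v_{7}  so sig = [2:1,1,2]
  {2,3,5}:  v_{2} + v_{3} + v_{5} = 0  so sig = [3:]
  {2,3,4}:  v_{2} + v_{3} + v_{4} = v_{6}  so sig = [3:1]
  {3,4,5,7}:  v_{3} + v_{4} + v_{5} + v_{7} = v_{1}  so sig = [4:1]

Signatures (|P|; sorted positive RHS coefficients), sorted:
    [2:]
    [2:]
    [2:1]
    [2:1,1]
    [2:1,1]
    [2:1,1,1]
    [2:1,1,1]
    [2:1,1,2]
    [3:]
    [3:1]
    [4:1]


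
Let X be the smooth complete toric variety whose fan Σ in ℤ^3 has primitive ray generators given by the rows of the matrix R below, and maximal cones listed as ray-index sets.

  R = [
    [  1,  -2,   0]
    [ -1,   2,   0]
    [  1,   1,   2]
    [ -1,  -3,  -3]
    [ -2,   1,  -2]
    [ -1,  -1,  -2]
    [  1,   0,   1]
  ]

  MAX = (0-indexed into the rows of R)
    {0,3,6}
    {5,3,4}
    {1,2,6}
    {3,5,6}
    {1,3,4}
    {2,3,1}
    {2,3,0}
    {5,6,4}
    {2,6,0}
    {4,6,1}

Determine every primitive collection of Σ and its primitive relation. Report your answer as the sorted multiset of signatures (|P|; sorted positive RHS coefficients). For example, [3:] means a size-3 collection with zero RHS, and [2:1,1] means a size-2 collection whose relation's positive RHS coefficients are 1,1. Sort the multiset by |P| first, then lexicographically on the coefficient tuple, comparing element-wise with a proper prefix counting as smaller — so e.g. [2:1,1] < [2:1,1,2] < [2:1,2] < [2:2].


Σ has 9 primitive collections:

  P = {0,1}:  v_{0} + v_{1} = 0  so sig = [2:]
  P = {2,5}:  v_{2} + v_{5} = 0  so sig = [2:]
  P = {0,4}:  v_{0} + v_{4} = v_{5}  so sig = [2:1]
  P = {1,5}:  v_{1} + v_{5} = v_{4}  so sig = [2:1]
  P = {2,4}:  v_{2} + v_{4} = v_{1}  so sig = [2:1]
  P = {0,5}:  v_{0} + v_{5} = v_{3} + v_{6}  so sig = [2:1,1]
  P = {1,3,6}:  v_{1} + v_{3} + v_{6} = v_{5}  so sig = [3:1]
  P = {2,3,6}:  v_{2} + v_{3} + v_{6} = v_{0}  so sig = [3:1]
  P = {3,4,6}:  v_{3} + v_{4} + v_{6} = 2·v_{5}  so sig = [3:2]

Sorted signature multiset PRS(X):
    |P|=2: 6 collections, coeffs (), (), (1), (1), (1), (1,1)
    |P|=3: 3 collections, coeffs (1), (1), (2)


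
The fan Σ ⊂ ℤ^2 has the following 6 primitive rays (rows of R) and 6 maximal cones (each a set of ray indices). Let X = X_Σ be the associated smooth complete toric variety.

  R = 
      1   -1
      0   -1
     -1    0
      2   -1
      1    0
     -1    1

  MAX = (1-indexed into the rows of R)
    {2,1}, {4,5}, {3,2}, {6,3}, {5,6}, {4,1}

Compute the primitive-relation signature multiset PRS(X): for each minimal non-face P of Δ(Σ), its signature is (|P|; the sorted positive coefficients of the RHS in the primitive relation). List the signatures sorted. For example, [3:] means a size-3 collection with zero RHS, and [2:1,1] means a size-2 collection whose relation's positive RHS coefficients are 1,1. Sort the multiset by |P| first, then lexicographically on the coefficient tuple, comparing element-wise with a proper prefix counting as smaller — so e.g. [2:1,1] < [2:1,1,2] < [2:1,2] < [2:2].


9 minimal non-faces of Δ(Σ) (on 6 rays):

  P={1,6}:  v_{1} + v_{6} = 0  ⇒ sig = [2:]
  P={3,5}:  v_{3} + v_{5} = 0  ⇒ sig = [2:]
  P={1,3}:  v_{1} + v_{3} = v_{2}  ⇒ sig = [2:1]
  P={1,5}:  v_{1} + v_{5} = v_{4}  ⇒ sig = [2:1]
  P={2,5}:  v_{2} + v_{5} = v_{1}  ⇒ sig = [2:1]
  P={2,6}:  v_{2} + v_{6} = v_{3}  ⇒ sig = [2:1]
  P={3,4}:  v_{3} + v_{4} = v_{1}  ⇒ sig = [2:1]
  P={4,6}:  v_{4} + v_{6} = v_{5}  ⇒ sig = [2:1]
  P={2,4}:  v_{2} + v_{4} = 2·v_{1}  ⇒ sig = [2:2]

Sorted signature multiset PRS(X):
{ [2:] ×2,  [2:1] ×6,  [2:2] }


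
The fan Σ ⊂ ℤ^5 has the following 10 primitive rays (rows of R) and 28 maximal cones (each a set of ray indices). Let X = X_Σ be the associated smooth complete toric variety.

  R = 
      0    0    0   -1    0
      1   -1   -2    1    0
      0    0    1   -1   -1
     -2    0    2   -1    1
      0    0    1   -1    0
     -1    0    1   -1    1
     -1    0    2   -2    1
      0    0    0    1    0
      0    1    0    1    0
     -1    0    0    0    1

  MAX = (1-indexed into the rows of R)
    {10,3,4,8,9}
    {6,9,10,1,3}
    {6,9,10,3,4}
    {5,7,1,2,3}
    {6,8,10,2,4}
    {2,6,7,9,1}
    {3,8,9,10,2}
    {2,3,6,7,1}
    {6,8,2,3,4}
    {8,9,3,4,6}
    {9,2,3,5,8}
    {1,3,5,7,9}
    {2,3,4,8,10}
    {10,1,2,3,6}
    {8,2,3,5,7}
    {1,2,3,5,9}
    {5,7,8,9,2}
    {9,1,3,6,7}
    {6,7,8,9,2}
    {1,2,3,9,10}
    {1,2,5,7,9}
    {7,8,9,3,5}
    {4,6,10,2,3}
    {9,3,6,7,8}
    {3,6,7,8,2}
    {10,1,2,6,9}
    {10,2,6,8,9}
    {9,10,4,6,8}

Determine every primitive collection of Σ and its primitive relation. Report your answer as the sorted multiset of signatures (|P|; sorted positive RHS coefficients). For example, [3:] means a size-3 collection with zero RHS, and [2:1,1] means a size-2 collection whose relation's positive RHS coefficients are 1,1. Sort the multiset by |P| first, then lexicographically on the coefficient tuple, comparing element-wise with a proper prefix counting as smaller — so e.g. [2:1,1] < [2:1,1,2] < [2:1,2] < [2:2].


11 collections generate NE(X_Σ); each relation:

  {1,8}:  v_{1} + v_{8} = 0  so sig = [2:]
  {5,6}:  v_{5} + v_{6} = v_{7}  so sig = [2:1]
  {5,10}:  v_{5} + v_{10} = v_{6}  so sig = [2:1]
  {1,4}:  v_{1} + v_{4} = v_{3} + v_{6} + v_{10}  so sig = [2:1,1,1]
  {4,5}:  v_{4} + v_{5} = v_{3} + 2·v_{6} + v_{8}  so sig = [2:1,1,2]
  {4,7}:  v_{4} + v_{7} = v_{3} + 3·v_{6} + v_{8}  so sig = [2:1,1,3]
  {7,10}:  v_{7} + v_{10} = 2·v_{6}  so sig = [2:2]
  {2,4,9}:  v_{2} + v_{4} + v_{9} = v_{8} + v_{10}  so sig = [3:1,1]
  {2,3,6,9}:  v_{2} + v_{3} + v_{6} + v_{9} = 0  so sig = [4:]
  {2,3,7,9}:  v_{2} + v_{3} + v_{7} + v_{9} = v_{5}  so sig = [4:1]
  {3,6,8,10}:  v_{3} + v_{6} + v_{8} + v_{10} = v_{4}  so sig = [4:1]

so the primitive-relation signature multiset is
    [2:]
    [2:1]
    [2:1]
    [2:1,1,1]
    [2:1,1,2]
    [2:1,1,3]
    [2:2]
    [3:1,1]
    [4:]
    [4:1]
    [4:1]


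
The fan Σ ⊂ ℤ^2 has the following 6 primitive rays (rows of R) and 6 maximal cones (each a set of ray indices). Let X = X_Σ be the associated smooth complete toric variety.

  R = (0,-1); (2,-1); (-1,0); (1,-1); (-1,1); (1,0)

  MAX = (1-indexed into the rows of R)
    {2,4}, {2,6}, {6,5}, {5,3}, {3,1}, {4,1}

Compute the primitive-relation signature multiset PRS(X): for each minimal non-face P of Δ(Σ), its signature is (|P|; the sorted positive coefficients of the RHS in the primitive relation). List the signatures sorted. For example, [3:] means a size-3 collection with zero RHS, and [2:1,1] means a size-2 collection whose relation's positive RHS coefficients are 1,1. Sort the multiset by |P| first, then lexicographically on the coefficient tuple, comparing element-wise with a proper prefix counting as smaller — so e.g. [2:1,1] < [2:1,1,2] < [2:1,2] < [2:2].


Δ(Σ) — 6 vertices, 9 min non-faces:

  P={3,6}:  v_{3} + v_{6} = 0 — sig = [2:]
  P={4,5}:  v_{4} + v_{5} = 0 — sig = [2:]
  P={1,5}:  v_{1} + v_{5} = v_{3} — sig = [2:1]
  P={1,6}:  v_{1} + v_{6} = v_{4} — sig = [2:1]
  P={2,3}:  v_{2} + v_{3} = v_{4} — sig = [2:1]
  P={2,5}:  v_{2} + v_{5} = v_{6} — sig = [2:1]
  P={3,4}:  v_{3} + v_{4} = v_{1} — sig = [2:1]
  P={4,6}:  v_{4} + v_{6} = v_{2} — sig = [2:1]
  P={1,2}:  v_{1} + v_{2} = 2·v_{4} — sig = [2:2]

Sorted signature multiset PRS(X):
[[2:], [2:], [2:1], [2:1], [2:1], [2:1], [2:1], [2:1], [2:2]]


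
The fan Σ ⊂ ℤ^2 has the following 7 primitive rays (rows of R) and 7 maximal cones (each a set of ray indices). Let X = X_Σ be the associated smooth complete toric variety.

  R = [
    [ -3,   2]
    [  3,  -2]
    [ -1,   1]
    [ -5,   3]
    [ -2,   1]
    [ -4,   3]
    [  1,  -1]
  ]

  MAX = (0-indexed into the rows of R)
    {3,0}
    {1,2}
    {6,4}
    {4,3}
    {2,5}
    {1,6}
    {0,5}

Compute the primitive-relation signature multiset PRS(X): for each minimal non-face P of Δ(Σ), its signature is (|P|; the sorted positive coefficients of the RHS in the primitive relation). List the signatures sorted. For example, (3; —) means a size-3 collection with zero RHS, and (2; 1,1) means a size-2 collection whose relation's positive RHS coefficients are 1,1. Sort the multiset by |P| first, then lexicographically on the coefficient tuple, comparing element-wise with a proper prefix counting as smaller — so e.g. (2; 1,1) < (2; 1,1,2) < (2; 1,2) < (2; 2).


Σ has 14 primitive collections:

  P={0,1}:  v_{0} + v_{1} = 0 ; sig = (2; —)
  P={2,6}:  v_{2} + v_{6} = 0 ; sig = (2; —)
  P={0,2}:  v_{0} + v_{2} = v_{5} ; sig = (2; 1)
  P={0,4}:  v_{0} + v_{4} = v_{3} ; sig = (2; 1)
  P={0,6}:  v_{0} + v_{6} = v_{4} ; sig = (2; 1)
  P={1,3}:  v_{1} + v_{3} = v_{4} ; sig = (2; 1)
  P={1,4}:  v_{1} + v_{4} = v_{6} ; sig = (2; 1)
  P={1,5}:  v_{1} + v_{5} = v_{2} ; sig = (2; 1)
  P={2,4}:  v_{2} + v_{4} = v_{0} ; sig = (2; 1)
  P={5,6}:  v_{5} + v_{6} = v_{0} ; sig = (2; 1)
  P={2,3}:  v_{2} + v_{3} = 2·v_{0} ; sig = (2; 2)
  P={3,6}:  v_{3} + v_{6} = 2·v_{4} ; sig = (2; 2)
  P={4,5}:  v_{4} + v_{5} = 2·v_{0} ; sig = (2; 2)
  P={3,5}:  v_{3} + v_{5} = 3·v_{0} ; sig = (2; 3)

Hence PRS(X_Σ) =
    |P|=2: 14 collections, coeffs (), (), (1), (1), (1), (1), (1), (1), (1), (1), (2), (2), (2), (3)


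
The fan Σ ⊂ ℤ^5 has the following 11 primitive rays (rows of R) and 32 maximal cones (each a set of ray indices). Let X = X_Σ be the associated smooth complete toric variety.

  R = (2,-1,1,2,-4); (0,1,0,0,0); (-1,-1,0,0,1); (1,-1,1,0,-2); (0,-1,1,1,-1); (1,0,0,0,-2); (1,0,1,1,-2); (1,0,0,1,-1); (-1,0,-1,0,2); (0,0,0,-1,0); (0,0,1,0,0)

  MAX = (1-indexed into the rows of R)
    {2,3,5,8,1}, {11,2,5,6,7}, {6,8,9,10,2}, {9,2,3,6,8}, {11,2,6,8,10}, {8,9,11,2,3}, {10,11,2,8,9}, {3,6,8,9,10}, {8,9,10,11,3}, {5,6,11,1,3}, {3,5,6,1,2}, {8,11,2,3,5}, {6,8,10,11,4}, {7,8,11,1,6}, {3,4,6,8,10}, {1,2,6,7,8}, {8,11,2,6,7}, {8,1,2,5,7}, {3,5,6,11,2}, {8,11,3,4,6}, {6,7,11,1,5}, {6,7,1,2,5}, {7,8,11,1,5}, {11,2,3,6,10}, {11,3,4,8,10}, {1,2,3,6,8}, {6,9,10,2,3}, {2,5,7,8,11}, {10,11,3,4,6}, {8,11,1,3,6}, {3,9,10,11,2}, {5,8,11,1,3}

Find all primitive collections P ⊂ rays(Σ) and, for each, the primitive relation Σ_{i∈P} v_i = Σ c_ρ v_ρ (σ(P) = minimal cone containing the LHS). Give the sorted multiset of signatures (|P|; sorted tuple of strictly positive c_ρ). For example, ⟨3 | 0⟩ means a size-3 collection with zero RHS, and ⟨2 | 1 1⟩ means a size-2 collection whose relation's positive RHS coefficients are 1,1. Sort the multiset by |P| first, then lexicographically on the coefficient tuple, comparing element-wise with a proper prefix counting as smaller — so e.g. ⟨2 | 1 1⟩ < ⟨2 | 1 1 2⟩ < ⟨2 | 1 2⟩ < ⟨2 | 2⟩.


Σ has 18 primitive collections:

  • {3,7}:  v_{3} + v_{7} = v_{5}  ⟹  sig = ⟨2 | 1⟩
  • {2,4}:  v_{2} + v_{4} = v_{6} + v_{11}  ⟹  sig = ⟨2 | 1 1⟩
  • {7,10}:  v_{7} + v_{10} = v_{6} + v_{11}  ⟹  sig = ⟨2 | 1 1⟩
  • {4,9}:  v_{4} + v_{9} = v_{3} + v_{8} + v_{10}  ⟹  sig = ⟨2 | 1 1 1⟩
  • {5,10}:  v_{5} + v_{10} = v_{3} + v_{6} + v_{11}  ⟹  sig = ⟨2 | 1 1 1⟩
  • {7,9}:  v_{7} + v_{9} = v_{2} + v_{3} + v_{8}  ⟹  sig = ⟨2 | 1 1 1⟩
  • {1,10}:  v_{1} + v_{10} = v_{3} + 2·v_{6} + v_{8} + v_{11}  ⟹  sig = ⟨2 | 1 1 1 2⟩
  • {5,9}:  v_{5} + v_{9} = v_{2} + 2·v_{3} + v_{8}  ⟹  sig = ⟨2 | 1 1 2⟩
  • {1,9}:  v_{1} + v_{9} = v_{2} + 2·v_{3} + v_{6} + 2·v_{8}  ⟹  sig = ⟨2 | 1 1 2 2⟩
  • {4,7}:  v_{4} + v_{7} = v_{3} + 2·v_{6} + v_{8} + 2·v_{11}  ⟹  sig = ⟨2 | 1 1 2 2⟩
  • {4,5}:  v_{4} + v_{5} = 2·v_{3} + 2·v_{6} + v_{8} + 2·v_{11}  ⟹  sig = ⟨2 | 1 2 2 2⟩
  • {1,4}:  v_{1} + v_{4} = 2·v_{3} + 3·v_{6} + 2·v_{8} + 2·v_{11}  ⟹  sig = ⟨2 | 2 2 2 3⟩
  • {6,9,11}:  v_{6} + v_{9} + v_{11} = 0  ⟹  sig = ⟨3 | 0⟩
  • {5,6,8}:  v_{5} + v_{6} + v_{8} = v_{1}  ⟹  sig = ⟨3 | 1⟩
  • {1,2,11}:  v_{1} + v_{2} + v_{11} = 2·v_{7}  ⟹  sig = ⟨3 | 2⟩
  • {2,3,8,10}:  v_{2} + v_{3} + v_{8} + v_{10} = 0  ⟹  sig = ⟨4 | 0⟩
  • {2,3,6,8,11}:  v_{2} + v_{3} + v_{6} + v_{8} + v_{11} = v_{7}  ⟹  sig = ⟨5 | 1⟩
  • {3,6,8,10,11}:  v_{3} + v_{6} + v_{8} + v_{10} + v_{11} = v_{4}  ⟹  sig = ⟨5 | 1⟩

Hence PRS(X_Σ) =
{ ⟨2 | 1⟩,  ⟨2 | 1 1⟩ ×2,  ⟨2 | 1 1 1⟩ ×3,  ⟨2 | 1 1 1 2⟩,  ⟨2 | 1 1 2⟩,  ⟨2 | 1 1 2 2⟩ ×2,  ⟨2 | 1 2 2 2⟩,  ⟨2 | 2 2 2 3⟩,  ⟨3 | 0⟩,  ⟨3 | 1⟩,  ⟨3 | 2⟩,  ⟨4 | 0⟩,  ⟨5 | 1⟩ ×2 }


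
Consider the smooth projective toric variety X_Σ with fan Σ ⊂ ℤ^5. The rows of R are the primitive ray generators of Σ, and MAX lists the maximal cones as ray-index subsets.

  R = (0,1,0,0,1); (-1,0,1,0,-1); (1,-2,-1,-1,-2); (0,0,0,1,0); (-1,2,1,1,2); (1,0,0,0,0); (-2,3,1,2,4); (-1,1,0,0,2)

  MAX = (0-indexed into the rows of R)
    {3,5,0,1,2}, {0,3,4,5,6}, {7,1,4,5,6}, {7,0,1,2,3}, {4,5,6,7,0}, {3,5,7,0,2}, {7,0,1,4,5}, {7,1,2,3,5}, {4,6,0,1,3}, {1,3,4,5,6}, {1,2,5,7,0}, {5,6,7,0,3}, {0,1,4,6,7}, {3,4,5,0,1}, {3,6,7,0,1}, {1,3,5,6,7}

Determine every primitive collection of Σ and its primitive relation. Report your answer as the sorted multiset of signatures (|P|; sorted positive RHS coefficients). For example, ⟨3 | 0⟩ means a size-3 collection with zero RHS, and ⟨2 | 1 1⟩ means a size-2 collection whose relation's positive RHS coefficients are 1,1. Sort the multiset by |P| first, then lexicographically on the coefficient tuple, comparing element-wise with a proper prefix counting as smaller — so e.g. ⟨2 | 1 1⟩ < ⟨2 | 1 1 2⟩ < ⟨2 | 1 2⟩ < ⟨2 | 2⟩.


Δ(Σ) — 8 vertices, 5 min non-faces:

  P = {2,4}:  v_{2} + v_{4} = 0 — sig = ⟨2 | 0⟩
  P = {2,6}:  v_{2} + v_{6} = v_{3} + v_{7} — sig = ⟨2 | 1 1⟩
  P = {3,4,7}:  v_{3} + v_{4} + v_{7} = v_{6} — sig = ⟨3 | 1⟩
  P = {0,1,5,6}:  v_{0} + v_{1} + v_{5} + v_{6} = 2·v_{4} — sig = ⟨4 | 2⟩
  P = {0,1,3,5,7}:  v_{0} + v_{1} + v_{3} + v_{5} + v_{7} = v_{4} — sig = ⟨5 | 1⟩

so the primitive-relation signature multiset is
{ ⟨2 | 0⟩,  ⟨2 | 1 1⟩,  ⟨3 | 1⟩,  ⟨4 | 2⟩,  ⟨5 | 1⟩ }


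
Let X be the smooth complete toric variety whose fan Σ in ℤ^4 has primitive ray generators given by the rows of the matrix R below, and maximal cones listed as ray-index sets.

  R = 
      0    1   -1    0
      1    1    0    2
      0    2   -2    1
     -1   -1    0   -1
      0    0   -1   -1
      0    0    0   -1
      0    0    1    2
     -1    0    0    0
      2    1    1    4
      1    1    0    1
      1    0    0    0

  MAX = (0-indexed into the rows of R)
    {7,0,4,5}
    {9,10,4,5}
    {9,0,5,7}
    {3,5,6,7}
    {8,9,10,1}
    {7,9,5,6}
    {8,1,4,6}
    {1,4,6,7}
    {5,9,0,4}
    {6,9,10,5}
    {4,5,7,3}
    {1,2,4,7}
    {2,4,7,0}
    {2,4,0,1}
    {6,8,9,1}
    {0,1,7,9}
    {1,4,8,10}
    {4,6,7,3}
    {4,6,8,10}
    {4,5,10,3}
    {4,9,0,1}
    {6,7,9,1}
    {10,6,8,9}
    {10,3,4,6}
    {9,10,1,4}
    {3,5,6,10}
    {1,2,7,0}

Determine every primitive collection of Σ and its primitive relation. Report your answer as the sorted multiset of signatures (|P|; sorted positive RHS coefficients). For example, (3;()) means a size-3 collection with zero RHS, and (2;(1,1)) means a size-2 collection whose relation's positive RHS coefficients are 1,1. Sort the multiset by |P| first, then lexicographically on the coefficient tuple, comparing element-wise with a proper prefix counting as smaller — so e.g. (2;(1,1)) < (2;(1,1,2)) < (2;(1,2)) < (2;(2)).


23 minimal non-faces of Δ(Σ) (on 11 rays):

  P = {3,9}:  v_{3} + v_{9} = 0 ; sig = (2;())
  P = {7,10}:  v_{7} + v_{10} = 0 ; sig = (2;())
  P = {1,5}:  v_{1} + v_{5} = v_{9} ; sig = (2;(1))
  P = {0,3}:  v_{0} + v_{3} = v_{4} + v_{7} ; sig = (2;(1,1))
  P = {0,6}:  v_{0} + v_{6} = v_{1} + v_{7} ; sig = (2;(1,1))
  P = {0,10}:  v_{0} + v_{10} = v_{4} + v_{9} ; sig = (2;(1,1))
  P = {1,3}:  v_{1} + v_{3} = v_{4} + v_{6} ; sig = (2;(1,1))
  P = {7,8}:  v_{7} + v_{8} = v_{1} + v_{6} ; sig = (2;(1,1))
  P = {2,10}:  v_{2} + v_{10} = v_{0} + v_{1} + v_{4} ; sig = (2;(1,1,1))
  P = {5,8}:  v_{5} + v_{8} = v_{6} + v_{9} + v_{10} ; sig = (2;(1,1,1))
  P = {3,8}:  v_{3} + v_{8} = v_{4} + 2·v_{6} + v_{10} ; sig = (2;(1,1,2))
  P = {2,8}:  v_{2} + v_{8} = 3·v_{1} + v_{4} + v_{7} ; sig = (2;(1,1,3))
  P = {2,9}:  v_{2} + v_{9} = 2·v_{0} + v_{1} ; sig = (2;(1,2))
  P = {2,3}:  v_{2} + v_{3} = v_{1} + 2·v_{4} + 2·v_{7} ; sig = (2;(1,2,2))
  P = {2,6}:  v_{2} + v_{6} = 2·v_{1} + v_{4} + 2·v_{7} ; sig = (2;(1,2,2))
  P = {0,8}:  v_{0} + v_{8} = 2·v_{1} ; sig = (2;(2))
  P = {2,5}:  v_{2} + v_{5} = 2·v_{0} ; sig = (2;(2))
  P = {4,5,6}:  v_{4} + v_{5} + v_{6} = 0 ; sig = (3;())
  P = {1,6,10}:  v_{1} + v_{6} + v_{10} = v_{8} ; sig = (3;(1))
  P = {4,6,9}:  v_{4} + v_{6} + v_{9} = v_{1} ; sig = (3;(1))
  P = {4,7,9}:  v_{4} + v_{7} + v_{9} = v_{0} ; sig = (3;(1))
  P = {4,8,9}:  v_{4} + v_{8} + v_{9} = 2·v_{1} + v_{10} ; sig = (3;(1,2))
  P = {0,1,4,7}:  v_{0} + v_{1} + v_{4} + v_{7} = v_{2} ; sig = (4;(1))

Hence PRS(X_Σ) =
    (2;())
    (2;())
    (2;(1))
    (2;(1,1))
    (2;(1,1))
    (2;(1,1))
    (2;(1,1))
    (2;(1,1))
    (2;(1,1,1))
    (2;(1,1,1))
    (2;(1,1,2))
    (2;(1,1,3))
    (2;(1,2))
    (2;(1,2,2))
    (2;(1,2,2))
    (2;(2))
    (2;(2))
    (3;())
    (3;(1))
    (3;(1))
    (3;(1))
    (3;(1,2))
    (4;(1))


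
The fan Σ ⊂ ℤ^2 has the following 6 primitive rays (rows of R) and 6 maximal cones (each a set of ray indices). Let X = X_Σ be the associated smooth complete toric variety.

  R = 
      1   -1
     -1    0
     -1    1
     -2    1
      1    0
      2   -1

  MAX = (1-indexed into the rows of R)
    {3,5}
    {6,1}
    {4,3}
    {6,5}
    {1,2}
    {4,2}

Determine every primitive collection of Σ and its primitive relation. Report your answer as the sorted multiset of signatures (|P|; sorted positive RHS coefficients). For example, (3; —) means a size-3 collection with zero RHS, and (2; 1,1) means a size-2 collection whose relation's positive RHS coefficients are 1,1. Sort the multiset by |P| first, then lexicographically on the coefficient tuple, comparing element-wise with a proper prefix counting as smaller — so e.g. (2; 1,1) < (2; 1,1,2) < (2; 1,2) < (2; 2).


9 minimal non-faces of Δ(Σ) (on 6 rays):

  P = {1,3}:  v_{1} + v_{3} = 0 — sig = (2; —)
  P = {2,5}:  v_{2} + v_{5} = 0 — sig = (2; —)
  P = {4,6}:  v_{4} + v_{6} = 0 — sig = (2; —)
  P = {1,4}:  v_{1} + v_{4} = v_{2} — sig = (2; 1)
  P = {1,5}:  v_{1} + v_{5} = v_{6} — sig = (2; 1)
  P = {2,3}:  v_{2} + v_{3} = v_{4} — sig = (2; 1)
  P = {2,6}:  v_{2} + v_{6} = v_{1} — sig = (2; 1)
  P = {3,6}:  v_{3} + v_{6} = v_{5} — sig = (2; 1)
  P = {4,5}:  v_{4} + v_{5} = v_{3} — sig = (2; 1)

Sorted signature multiset PRS(X):
    |P|=2: 9 collections, coeffs (), (), (), (1), (1), (1), (1), (1), (1)


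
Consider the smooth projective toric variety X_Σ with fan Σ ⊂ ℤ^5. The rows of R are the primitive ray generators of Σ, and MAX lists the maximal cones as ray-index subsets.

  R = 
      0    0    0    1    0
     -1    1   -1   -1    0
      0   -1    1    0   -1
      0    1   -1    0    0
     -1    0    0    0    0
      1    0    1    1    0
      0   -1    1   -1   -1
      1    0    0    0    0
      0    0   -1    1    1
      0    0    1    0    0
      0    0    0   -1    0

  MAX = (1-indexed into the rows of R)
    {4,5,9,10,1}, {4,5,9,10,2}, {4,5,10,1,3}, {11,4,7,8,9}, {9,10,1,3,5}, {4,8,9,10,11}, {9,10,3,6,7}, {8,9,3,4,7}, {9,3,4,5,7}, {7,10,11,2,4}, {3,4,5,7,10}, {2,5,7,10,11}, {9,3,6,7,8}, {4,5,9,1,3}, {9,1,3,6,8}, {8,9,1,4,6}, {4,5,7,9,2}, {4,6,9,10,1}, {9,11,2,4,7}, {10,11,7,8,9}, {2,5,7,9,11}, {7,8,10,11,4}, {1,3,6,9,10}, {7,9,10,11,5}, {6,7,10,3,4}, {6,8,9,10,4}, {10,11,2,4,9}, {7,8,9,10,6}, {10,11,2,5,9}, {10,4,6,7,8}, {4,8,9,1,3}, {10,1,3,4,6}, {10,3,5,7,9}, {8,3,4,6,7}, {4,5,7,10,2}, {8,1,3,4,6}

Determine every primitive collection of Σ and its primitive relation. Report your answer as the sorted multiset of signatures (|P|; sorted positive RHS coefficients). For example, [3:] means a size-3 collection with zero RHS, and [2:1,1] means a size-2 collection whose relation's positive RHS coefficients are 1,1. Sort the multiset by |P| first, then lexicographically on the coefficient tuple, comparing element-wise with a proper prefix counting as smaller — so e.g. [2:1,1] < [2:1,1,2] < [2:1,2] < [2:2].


Primitive collections (18):

  {1,11}:  v_{1} + v_{11} = 0  ⇒ sig = [2:]
  {5,8}:  v_{5} + v_{8} = 0  ⇒ sig = [2:]
  {1,7}:  v_{1} + v_{7} = v_{3}  ⇒ sig = [2:1]
  {3,11}:  v_{3} + v_{11} = v_{7}  ⇒ sig = [2:1]
  {1,2}:  v_{1} + v_{2} = v_{4} + v_{5}  ⇒ sig = [2:1,1]
  {2,6}:  v_{2} + v_{6} = v_{4} + v_{10}  ⇒ sig = [2:1,1]
  {2,8}:  v_{2} + v_{8} = v_{4} + v_{11}  ⇒ sig = [2:1,1]
  {5,6}:  v_{5} + v_{6} = v_{1} + v_{10}  ⇒ sig = [2:1,1]
  {6,11}:  v_{6} + v_{11} = v_{8} + v_{10}  ⇒ sig = [2:1,1]
  {2,3}:  v_{2} + v_{3} = v_{4} + v_{5} + v_{7}  ⇒ sig = [2:1,1,1]
  {1,8,10}:  v_{1} + v_{8} + v_{10} = v_{6}  ⇒ sig = [3:1]
  {4,5,11}:  v_{4} + v_{5} + v_{11} = v_{2}  ⇒ sig = [3:1]
  {3,8,10}:  v_{3} + v_{8} + v_{10} = v_{6} + v_{7}  ⇒ sig = [3:1,1]
  {4,7,9,10}:  v_{4} + v_{7} + v_{9} + v_{10} = 0  ⇒ sig = [4:]
  {3,4,9,10}:  v_{3} + v_{4} + v_{9} + v_{10} = v_{1}  ⇒ sig = [4:1]
  {2,7,9,10}:  v_{2} + v_{7} + v_{9} + v_{10} = v_{5} + v_{11}  ⇒ sig = [4:1,1]
  {4,6,7,9}:  v_{4} + v_{6} + v_{7} + v_{9} = v_{1} + v_{8}  ⇒ sig = [4:1,1]
  {3,4,6,9}:  v_{3} + v_{4} + v_{6} + v_{9} = 2·v_{1} + v_{8}  ⇒ sig = [4:1,2]

so the primitive-relation signature multiset is
    [2:]
    [2:]
    [2:1]
    [2:1]
    [2:1,1]
    [2:1,1]
    [2:1,1]
    [2:1,1]
    [2:1,1]
    [2:1,1,1]
    [3:1]
    [3:1]
    [3:1,1]
    [4:]
    [4:1]
    [4:1,1]
    [4:1,1]
    [4:1,2]


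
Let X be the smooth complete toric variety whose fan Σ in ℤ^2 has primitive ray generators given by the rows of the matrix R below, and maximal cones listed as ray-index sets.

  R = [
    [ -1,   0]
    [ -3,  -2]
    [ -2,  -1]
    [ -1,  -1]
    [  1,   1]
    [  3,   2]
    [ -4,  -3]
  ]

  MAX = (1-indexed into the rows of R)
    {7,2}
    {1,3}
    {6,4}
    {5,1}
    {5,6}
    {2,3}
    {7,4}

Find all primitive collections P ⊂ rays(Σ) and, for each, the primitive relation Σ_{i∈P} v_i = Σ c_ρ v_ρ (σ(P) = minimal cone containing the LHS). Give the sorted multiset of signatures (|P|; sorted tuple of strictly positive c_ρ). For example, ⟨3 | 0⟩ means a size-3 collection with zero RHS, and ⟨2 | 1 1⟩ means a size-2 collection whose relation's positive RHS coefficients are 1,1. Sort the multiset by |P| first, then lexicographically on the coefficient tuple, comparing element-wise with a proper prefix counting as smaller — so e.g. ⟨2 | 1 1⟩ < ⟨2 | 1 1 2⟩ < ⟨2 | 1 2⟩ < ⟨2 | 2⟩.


14 minimal non-faces of Δ(Σ) (on 7 rays):

  {2,6}:  v_{2} + v_{6} = 0 ; sig = ⟨2 | 0⟩
  {4,5}:  v_{4} + v_{5} = 0 ; sig = ⟨2 | 0⟩
  {1,4}:  v_{1} + v_{4} = v_{3} ; sig = ⟨2 | 1⟩
  {2,4}:  v_{2} + v_{4} = v_{7} ; sig = ⟨2 | 1⟩
  {2,5}:  v_{2} + v_{5} = v_{3} ; sig = ⟨2 | 1⟩
  {3,4}:  v_{3} + v_{4} = v_{2} ; sig = ⟨2 | 1⟩
  {3,5}:  v_{3} + v_{5} = v_{1} ; sig = ⟨2 | 1⟩
  {3,6}:  v_{3} + v_{6} = v_{5} ; sig = ⟨2 | 1⟩
  {5,7}:  v_{5} + v_{7} = v_{2} ; sig = ⟨2 | 1⟩
  {6,7}:  v_{6} + v_{7} = v_{4} ; sig = ⟨2 | 1⟩
  {1,7}:  v_{1} + v_{7} = v_{2} + v_{3} ; sig = ⟨2 | 1 1⟩
  {1,2}:  v_{1} + v_{2} = 2·v_{3} ; sig = ⟨2 | 2⟩
  {1,6}:  v_{1} + v_{6} = 2·v_{5} ; sig = ⟨2 | 2⟩
  {3,7}:  v_{3} + v_{7} = 2·v_{2} ; sig = ⟨2 | 2⟩

Hence PRS(X_Σ) =
[⟨2 | 0⟩, ⟨2 | 0⟩, ⟨2 | 1⟩, ⟨2 | 1⟩, ⟨2 | 1⟩, ⟨2 | 1⟩, ⟨2 | 1⟩, ⟨2 | 1⟩, ⟨2 | 1⟩, ⟨2 | 1⟩, ⟨2 | 1 1⟩, ⟨2 | 2⟩, ⟨2 | 2⟩, ⟨2 | 2⟩]


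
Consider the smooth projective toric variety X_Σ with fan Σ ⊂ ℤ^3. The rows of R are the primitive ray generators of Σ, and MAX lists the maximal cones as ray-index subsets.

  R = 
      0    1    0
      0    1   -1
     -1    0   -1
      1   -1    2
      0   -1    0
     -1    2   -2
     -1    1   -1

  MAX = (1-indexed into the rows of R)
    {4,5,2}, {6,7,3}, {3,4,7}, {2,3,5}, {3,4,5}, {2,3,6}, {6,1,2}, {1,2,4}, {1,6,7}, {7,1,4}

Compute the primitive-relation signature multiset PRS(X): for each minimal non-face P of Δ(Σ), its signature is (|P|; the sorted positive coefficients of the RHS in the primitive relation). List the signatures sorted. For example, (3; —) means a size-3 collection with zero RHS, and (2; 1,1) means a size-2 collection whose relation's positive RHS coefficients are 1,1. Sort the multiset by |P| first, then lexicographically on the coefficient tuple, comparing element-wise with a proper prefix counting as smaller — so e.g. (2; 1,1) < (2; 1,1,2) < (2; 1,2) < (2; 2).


Σ has 7 primitive collections:

  {1,5}:  v_{1} + v_{5} = 0  so sig = (2; —)
  {1,3}:  v_{1} + v_{3} = v_{7}  so sig = (2; 1)
  {2,7}:  v_{2} + v_{7} = v_{6}  so sig = (2; 1)
  {4,6}:  v_{4} + v_{6} = v_{1}  so sig = (2; 1)
  {5,7}:  v_{5} + v_{7} = v_{3}  so sig = (2; 1)
  {5,6}:  v_{5} + v_{6} = v_{2} + v_{3}  so sig = (2; 1,1)
  {2,3,4}:  v_{2} + v_{3} + v_{4} = 0  so sig = (3; —)

Signatures (|P|; sorted positive RHS coefficients), sorted:
[(2; —), (2; 1), (2; 1), (2; 1), (2; 1), (2; 1,1), (3; —)]


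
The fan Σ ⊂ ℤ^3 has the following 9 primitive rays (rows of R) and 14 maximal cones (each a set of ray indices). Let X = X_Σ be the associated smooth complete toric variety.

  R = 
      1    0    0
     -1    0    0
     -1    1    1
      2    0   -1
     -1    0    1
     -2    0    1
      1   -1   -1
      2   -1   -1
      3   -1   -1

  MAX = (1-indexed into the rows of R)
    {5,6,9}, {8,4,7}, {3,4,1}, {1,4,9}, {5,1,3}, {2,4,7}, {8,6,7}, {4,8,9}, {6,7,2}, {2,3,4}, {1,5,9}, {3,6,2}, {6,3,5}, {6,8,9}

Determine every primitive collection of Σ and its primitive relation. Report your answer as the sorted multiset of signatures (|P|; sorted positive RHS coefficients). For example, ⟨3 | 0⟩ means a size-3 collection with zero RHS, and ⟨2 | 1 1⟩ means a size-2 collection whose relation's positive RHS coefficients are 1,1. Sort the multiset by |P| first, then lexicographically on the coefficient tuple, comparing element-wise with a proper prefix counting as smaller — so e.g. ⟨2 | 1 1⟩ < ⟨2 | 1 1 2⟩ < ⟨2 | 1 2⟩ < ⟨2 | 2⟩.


15 minimal non-faces of Δ(Σ) (on 9 rays):

  {1,2}:  v_{1} + v_{2} = 0  ⇒ sig = ⟨2 | 0⟩
  {3,7}:  v_{3} + v_{7} = 0  ⇒ sig = ⟨2 | 0⟩
  {4,6}:  v_{4} + v_{6} = 0  ⇒ sig = ⟨2 | 0⟩
  {1,6}:  v_{1} + v_{6} = v_{5}  ⇒ sig = ⟨2 | 1⟩
  {1,7}:  v_{1} + v_{7} = v_{8}  ⇒ sig = ⟨2 | 1⟩
  {1,8}:  v_{1} + v_{8} = v_{9}  ⇒ sig = ⟨2 | 1⟩
  {2,5}:  v_{2} + v_{5} = v_{6}  ⇒ sig = ⟨2 | 1⟩
  {2,8}:  v_{2} + v_{8} = v_{7}  ⇒ sig = ⟨2 | 1⟩
  {2,9}:  v_{2} + v_{9} = v_{8}  ⇒ sig = ⟨2 | 1⟩
  {3,8}:  v_{3} + v_{8} = v_{1}  ⇒ sig = ⟨2 | 1⟩
  {4,5}:  v_{4} + v_{5} = v_{1}  ⇒ sig = ⟨2 | 1⟩
  {5,7}:  v_{5} + v_{7} = v_{6} + v_{8}  ⇒ sig = ⟨2 | 1 1⟩
  {5,8}:  v_{5} + v_{8} = v_{6} + v_{9}  ⇒ sig = ⟨2 | 1 1⟩
  {3,9}:  v_{3} + v_{9} = 2·v_{1}  ⇒ sig = ⟨2 | 2⟩
  {7,9}:  v_{7} + v_{9} = 2·v_{8}  ⇒ sig = ⟨2 | 2⟩

so the primitive-relation signature multiset is
    ⟨2 | 0⟩
    ⟨2 | 0⟩
    ⟨2 | 0⟩
    ⟨2 | 1⟩
    ⟨2 | 1⟩
    ⟨2 | 1⟩
    ⟨2 | 1⟩
    ⟨2 | 1⟩
    ⟨2 | 1⟩
    ⟨2 | 1⟩
    ⟨2 | 1⟩
    ⟨2 | 1 1⟩
    ⟨2 | 1 1⟩
    ⟨2 | 2⟩
    ⟨2 | 2⟩


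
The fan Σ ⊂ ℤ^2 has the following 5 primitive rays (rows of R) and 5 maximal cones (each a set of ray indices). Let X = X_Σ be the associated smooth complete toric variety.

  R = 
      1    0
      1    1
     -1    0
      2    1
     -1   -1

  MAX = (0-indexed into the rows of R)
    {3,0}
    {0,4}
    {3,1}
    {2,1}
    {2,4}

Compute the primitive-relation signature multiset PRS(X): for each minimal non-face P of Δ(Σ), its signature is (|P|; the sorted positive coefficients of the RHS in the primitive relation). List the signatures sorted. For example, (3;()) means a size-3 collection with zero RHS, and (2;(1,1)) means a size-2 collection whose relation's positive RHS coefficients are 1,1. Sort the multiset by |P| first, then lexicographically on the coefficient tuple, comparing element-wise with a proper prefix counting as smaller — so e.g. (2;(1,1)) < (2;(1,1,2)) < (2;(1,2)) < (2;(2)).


Minimal non-faces — 5 found among 5 rays, 5 max cones:

  {0,2}:  v_{0} + v_{2} = 0  ⇒ sig = (2;())
  {1,4}:  v_{1} + v_{4} = 0  ⇒ sig = (2;())
  {0,1}:  v_{0} + v_{1} = v_{3}  ⇒ sig = (2;(1))
  {2,3}:  v_{2} + v_{3} = v_{1}  ⇒ sig = (2;(1))
  {3,4}:  v_{3} + v_{4} = v_{0}  ⇒ sig = (2;(1))

so the primitive-relation signature multiset is
    (2;())
    (2;())
    (2;(1))
    (2;(1))
    (2;(1))


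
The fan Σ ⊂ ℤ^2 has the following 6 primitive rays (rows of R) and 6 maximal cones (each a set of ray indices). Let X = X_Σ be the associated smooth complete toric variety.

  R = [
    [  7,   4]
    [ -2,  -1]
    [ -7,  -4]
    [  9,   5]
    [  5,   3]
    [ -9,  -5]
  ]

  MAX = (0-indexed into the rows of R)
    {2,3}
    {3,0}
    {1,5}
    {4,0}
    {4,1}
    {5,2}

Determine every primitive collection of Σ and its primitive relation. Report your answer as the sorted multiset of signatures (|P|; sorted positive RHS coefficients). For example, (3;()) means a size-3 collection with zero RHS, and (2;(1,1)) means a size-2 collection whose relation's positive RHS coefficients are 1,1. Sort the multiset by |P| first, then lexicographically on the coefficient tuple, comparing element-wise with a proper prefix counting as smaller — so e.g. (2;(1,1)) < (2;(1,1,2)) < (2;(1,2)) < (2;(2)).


Primitive collections (9):

  P = {0,2}:  v_{0} + v_{2} = 0  ⟹  sig = (2;())
  P = {3,5}:  v_{3} + v_{5} = 0  ⟹  sig = (2;())
  P = {0,1}:  v_{0} + v_{1} = v_{4}  ⟹  sig = (2;(1))
  P = {0,5}:  v_{0} + v_{5} = v_{1}  ⟹  sig = (2;(1))
  P = {1,2}:  v_{1} + v_{2} = v_{5}  ⟹  sig = (2;(1))
  P = {1,3}:  v_{1} + v_{3} = v_{0}  ⟹  sig = (2;(1))
  P = {2,4}:  v_{2} + v_{4} = v_{1}  ⟹  sig = (2;(1))
  P = {3,4}:  v_{3} + v_{4} = 2·v_{0}  ⟹  sig = (2;(2))
  P = {4,5}:  v_{4} + v_{5} = 2·v_{1}  ⟹  sig = (2;(2))

so the primitive-relation signature multiset is
    |P|=2: 9 collections, coeffs (), (), (1), (1), (1), (1), (1), (2), (2)
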